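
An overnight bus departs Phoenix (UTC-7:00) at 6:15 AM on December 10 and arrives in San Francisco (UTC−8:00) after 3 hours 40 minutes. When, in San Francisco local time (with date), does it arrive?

8:55 AM on December 10

Convert departure to UTC: 6:15 AM + 7:00 = 1:15 PM UTC on Dec 10.
Add 3 hours 40 minutes travel time → 4:55 PM UTC.
San Francisco is UTC−8:00, so local arrival = 4:55 PM − 8:00 = 8:55 AM on Dec 10.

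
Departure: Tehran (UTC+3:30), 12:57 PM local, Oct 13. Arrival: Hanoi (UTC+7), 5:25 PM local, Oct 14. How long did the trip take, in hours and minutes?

24 hours 58 minutes

Hanoi is 3:30 ahead of Tehran.
Clock-face elapsed time (ignoring zones) is 28 hours 28 minutes.
Actual elapsed = 28 hours 28 minutes − 3:30 = 24 hours 58 minutes.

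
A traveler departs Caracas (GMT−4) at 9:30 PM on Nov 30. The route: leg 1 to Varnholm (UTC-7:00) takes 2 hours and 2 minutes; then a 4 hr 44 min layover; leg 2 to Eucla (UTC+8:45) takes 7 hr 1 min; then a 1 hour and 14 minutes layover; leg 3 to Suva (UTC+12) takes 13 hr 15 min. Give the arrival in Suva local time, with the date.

5:46 PM on Dec 2

Convert departure to UTC: 9:30 PM + 4:00 = 1:30 AM UTC on Dec 1.
Add 2 hours 2 minutes leg 1 → 3:32 AM UTC.
Add 4 hours and 44 minutes layover in Varnholm → 8:16 AM UTC.
Add 7 hours and 1 minute leg 2 → 3:17 PM UTC.
Add 1 hour 14 minutes layover in Eucla → 4:31 PM UTC.
Add 13 hours 15 minutes leg 3 → 5:46 AM UTC (Dec 2).
Suva is UTC+12:00, so local arrival = 5:46 AM + 12:00 = 5:46 PM on Dec 2.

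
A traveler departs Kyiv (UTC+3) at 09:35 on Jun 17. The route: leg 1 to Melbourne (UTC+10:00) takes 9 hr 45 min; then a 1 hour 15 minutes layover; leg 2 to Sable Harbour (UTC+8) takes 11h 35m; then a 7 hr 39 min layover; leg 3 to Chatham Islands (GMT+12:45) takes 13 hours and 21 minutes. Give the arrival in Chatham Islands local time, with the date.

14:55 on June 19

Convert departure to UTC: 09:35 − 3:00 = 06:35 UTC on Jun 17.
Add 9 hours 45 minutes leg 1 → 16:20 UTC.
Add 1 hour and 15 minutes layover in Melbourne → 17:35 UTC.
Add 11 hours 35 minutes leg 2 → 05:10 UTC (Jun 18).
Add 7 hours and 39 minutes layover in Sable Harbour → 12:49 UTC.
Add 13 hours 21 minutes leg 3 → 02:10 UTC (Jun 19).
Chatham Islands is UTC+12:45, so local arrival = 02:10 + 12:45 = 14:55 on Jun 19.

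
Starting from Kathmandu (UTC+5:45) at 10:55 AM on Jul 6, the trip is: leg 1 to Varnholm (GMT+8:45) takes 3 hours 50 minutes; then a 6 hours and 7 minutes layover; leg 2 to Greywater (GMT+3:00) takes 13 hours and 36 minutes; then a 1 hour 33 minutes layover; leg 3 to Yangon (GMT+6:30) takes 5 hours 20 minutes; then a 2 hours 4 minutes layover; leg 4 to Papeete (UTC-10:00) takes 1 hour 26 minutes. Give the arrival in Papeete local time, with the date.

Convert departure to UTC: 10:55 AM − 5:45 = 5:10 AM UTC on Jul 6.
Add 3 hours and 50 minutes leg 1 → 9:00 AM UTC.
Add 6 hours and 7 minutes layover in Varnholm → 3:07 PM UTC.
Add 13 hours and 36 minutes leg 2 → 4:43 AM UTC (Jul 7).
Add 1 hour and 33 minutes layover in Greywater → 6:16 AM UTC.
Add 5 hours and 20 minutes leg 3 → 11:36 AM UTC.
Add 2 hours 4 minutes layover in Yangon → 1:40 PM UTC.
Add 1 hour and 26 minutes leg 4 → 3:06 PM UTC.
Papeete is UTC−10:00, so local arrival = 3:06 PM − 10:00 = 5:06 AM on Jul 7.

5:06 AM on Jul 7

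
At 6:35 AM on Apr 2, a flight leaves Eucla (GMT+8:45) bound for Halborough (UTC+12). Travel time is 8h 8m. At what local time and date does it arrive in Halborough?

5:58 PM on April 2

Halborough is 3:15 ahead of Eucla.
After 8 hours and 8 minutes it is 2:43 PM in Eucla.
Shift by the zone difference: 2:43 PM + 3:15 = 5:58 PM on Apr 2 in Halborough.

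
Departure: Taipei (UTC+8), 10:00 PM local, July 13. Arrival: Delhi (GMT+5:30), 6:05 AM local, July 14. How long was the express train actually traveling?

Departure in UTC: 10:00 PM − 8:00 = 2:00 PM on Jul 13.
Arrival in UTC: 6:05 AM − 5:30 = 12:35 AM on Jul 14.
Elapsed = 12:35 AM − 2:00 PM (+1 day) = 10 hours 35 minutes.

10 hours 35 minutes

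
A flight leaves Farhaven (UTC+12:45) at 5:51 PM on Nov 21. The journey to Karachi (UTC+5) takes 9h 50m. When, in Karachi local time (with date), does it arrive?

Convert departure to UTC: 5:51 PM − 12:45 = 5:06 AM UTC on Nov 21.
Add 9 hours 50 minutes travel time → 2:56 PM UTC.
Karachi is UTC+5:00, so local arrival = 2:56 PM + 5:00 = 7:56 PM on Nov 21.

7:56 PM on November 21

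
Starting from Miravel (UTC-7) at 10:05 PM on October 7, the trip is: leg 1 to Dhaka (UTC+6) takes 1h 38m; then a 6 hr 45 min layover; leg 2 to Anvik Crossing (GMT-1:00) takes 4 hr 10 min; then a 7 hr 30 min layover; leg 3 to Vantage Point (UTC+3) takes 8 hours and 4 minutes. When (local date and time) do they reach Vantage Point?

Convert departure to UTC: 10:05 PM + 7:00 = 5:05 AM UTC on Oct 8.
Add 1 hour 38 minutes leg 1 → 6:43 AM UTC.
Add 6 hours 45 minutes layover in Dhaka → 1:28 PM UTC.
Add 4 hours 10 minutes leg 2 → 5:38 PM UTC.
Add 7 hours and 30 minutes layover in Anvik Crossing → 1:08 AM UTC (Oct 9).
Add 8 hours and 4 minutes leg 3 → 9:12 AM UTC.
Vantage Point is UTC+3:00, so local arrival = 9:12 AM + 3:00 = 12:12 PM on Oct 9.

12:12 PM on Oct 9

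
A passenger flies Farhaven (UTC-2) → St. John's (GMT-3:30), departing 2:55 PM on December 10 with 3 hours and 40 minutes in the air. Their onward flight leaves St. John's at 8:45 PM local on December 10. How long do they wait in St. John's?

Convert departure to UTC: 2:55 PM + 2:00 = 4:55 PM UTC on Dec 10.
Add 3 hours 40 minutes flight time → 8:35 PM UTC.
St. John's is UTC−3:30, so local arrival = 8:35 PM − 3:30 = 5:05 PM on Dec 10.
Layover = 8:45 PM − 5:05 PM = 3 hours 40 minutes.

3 hours 40 minutes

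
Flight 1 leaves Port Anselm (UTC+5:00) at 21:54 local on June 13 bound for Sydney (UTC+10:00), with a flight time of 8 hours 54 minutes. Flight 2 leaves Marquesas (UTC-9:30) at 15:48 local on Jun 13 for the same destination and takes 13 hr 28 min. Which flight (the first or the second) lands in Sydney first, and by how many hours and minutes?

the first, by 12 hours 58 minutes

Flight 1 in UTC: 21:54 − 5:00 = 16:54 on Jun 13.
+8 hours 54 minutes → arrive 01:48 UTC on Jun 14.
Flight 2 in UTC: 15:48 + 9:30 = 01:18 on Jun 14.
+13 hours and 28 minutes → arrive 14:46 UTC on Jun 14.
Flight 1 lands earlier by 12 hours 58 minutes.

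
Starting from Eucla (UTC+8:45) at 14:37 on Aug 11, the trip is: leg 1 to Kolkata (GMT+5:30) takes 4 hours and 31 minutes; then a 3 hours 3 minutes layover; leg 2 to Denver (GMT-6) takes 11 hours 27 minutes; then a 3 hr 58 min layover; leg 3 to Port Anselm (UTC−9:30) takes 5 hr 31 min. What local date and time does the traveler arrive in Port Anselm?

00:52 on August 12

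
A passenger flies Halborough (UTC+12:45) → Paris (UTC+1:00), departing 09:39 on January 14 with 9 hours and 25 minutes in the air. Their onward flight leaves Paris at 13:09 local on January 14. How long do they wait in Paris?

5 hours 50 minutes

Convert departure to UTC: 09:39 − 12:45 = 20:54 UTC on Jan 13.
Add 9 hours 25 minutes flight time → 06:19 UTC (Jan 14).
Paris is UTC+1:00, so local arrival = 06:19 + 1:00 = 07:19 on Jan 14.
Layover = 13:09 − 07:19 = 5 hours 50 minutes.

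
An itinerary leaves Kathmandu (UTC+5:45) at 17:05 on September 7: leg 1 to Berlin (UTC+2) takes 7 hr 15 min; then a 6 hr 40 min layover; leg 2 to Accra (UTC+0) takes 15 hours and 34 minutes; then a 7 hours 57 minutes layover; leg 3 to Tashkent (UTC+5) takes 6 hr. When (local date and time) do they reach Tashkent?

Convert departure to UTC: 17:05 − 5:45 = 11:20 UTC on Sep 7.
Add 7 hours 15 minutes leg 1 → 18:35 UTC.
Add 6 hours 40 minutes layover in Berlin → 01:15 UTC (Sep 8).
Add 15 hours and 34 minutes leg 2 → 16:49 UTC.
Add 7 hours 57 minutes layover in Accra → 00:46 UTC (Sep 9).
Add 6 hours leg 3 → 06:46 UTC.
Tashkent is UTC+5:00, so local arrival = 06:46 + 5:00 = 11:46 on Sep 9.

11:46 on Sep 9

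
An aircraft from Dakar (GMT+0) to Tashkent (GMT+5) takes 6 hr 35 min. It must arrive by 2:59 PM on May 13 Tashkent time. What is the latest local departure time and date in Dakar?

3:24 AM on May 13

Target arrival in UTC: 2:59 PM − 5:00 = 9:59 AM on May 13.
Subtract 6 hours 35 minutes → departure 3:24 AM UTC on May 13.
Dakar is UTC+0, so departure is 3:24 AM on May 13.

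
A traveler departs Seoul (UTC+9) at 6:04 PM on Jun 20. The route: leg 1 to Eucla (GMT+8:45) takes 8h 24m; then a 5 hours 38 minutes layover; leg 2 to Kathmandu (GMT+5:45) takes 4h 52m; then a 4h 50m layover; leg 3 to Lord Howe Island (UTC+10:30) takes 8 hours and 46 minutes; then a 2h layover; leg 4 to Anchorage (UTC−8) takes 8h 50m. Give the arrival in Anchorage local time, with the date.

8:24 PM on Jun 21

Convert departure to UTC: 6:04 PM − 9:00 = 9:04 AM UTC on Jun 20.
Add 8 hours 24 minutes leg 1 → 5:28 PM UTC.
Add 5 hours and 38 minutes layover in Eucla → 11:06 PM UTC.
Add 4 hours and 52 minutes leg 2 → 3:58 AM UTC (Jun 21).
Add 4 hours 50 minutes layover in Kathmandu → 8:48 AM UTC.
Add 8 hours 46 minutes leg 3 → 5:34 PM UTC.
Add 2 hours layover in Lord Howe Island → 7:34 PM UTC.
Add 8 hours 50 minutes leg 4 → 4:24 AM UTC (Jun 22).
Anchorage is UTC−8:00, so local arrival = 4:24 AM − 8:00 = 8:24 PM on Jun 21.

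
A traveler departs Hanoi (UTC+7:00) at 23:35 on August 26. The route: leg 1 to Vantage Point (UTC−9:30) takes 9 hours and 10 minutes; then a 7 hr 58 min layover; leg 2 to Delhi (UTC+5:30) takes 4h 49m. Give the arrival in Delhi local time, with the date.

20:02 on Aug 27

Convert departure to UTC: 23:35 − 7:00 = 16:35 UTC on Aug 26.
Add 9 hours and 10 minutes leg 1 → 01:45 UTC (Aug 27).
Add 7 hours and 58 minutes layover in Vantage Point → 09:43 UTC.
Add 4 hours and 49 minutes leg 2 → 14:32 UTC.
Delhi is UTC+5:30, so local arrival = 14:32 + 5:30 = 20:02 on Aug 27.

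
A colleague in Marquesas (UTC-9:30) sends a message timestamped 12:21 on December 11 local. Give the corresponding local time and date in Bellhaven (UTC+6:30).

04:21 on Dec 12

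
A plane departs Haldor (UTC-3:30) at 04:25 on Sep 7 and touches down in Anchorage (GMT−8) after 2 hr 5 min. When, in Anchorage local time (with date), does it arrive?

Convert departure to UTC: 04:25 + 3:30 = 07:55 UTC on Sep 7.
Add 2 hours 5 minutes travel time → 10:00 UTC.
Anchorage is UTC−8:00, so local arrival = 10:00 − 8:00 = 02:00 on Sep 7.

02:00 on September 7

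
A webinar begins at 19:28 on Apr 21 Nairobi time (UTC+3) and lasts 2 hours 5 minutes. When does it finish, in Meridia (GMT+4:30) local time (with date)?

Convert start to UTC: 19:28 − 3:00 = 16:28 UTC on Apr 21.
Add 2 hours 5 minutes duration → 18:33 UTC.
Meridia is UTC+4:30, so local end time = 18:33 + 4:30 = 23:03 on Apr 21.

23:03 on Apr 21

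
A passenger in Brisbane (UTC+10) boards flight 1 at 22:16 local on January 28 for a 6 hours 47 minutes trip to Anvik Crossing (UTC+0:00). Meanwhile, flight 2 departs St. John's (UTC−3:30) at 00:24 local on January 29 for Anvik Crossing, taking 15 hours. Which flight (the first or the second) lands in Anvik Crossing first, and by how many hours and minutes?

the first, by 23 hours 51 minutes

Flight 1 in UTC: 22:16 − 10:00 = 12:16 on Jan 28.
+6 hours and 47 minutes → arrive 19:03 UTC on Jan 28.
Flight 2 in UTC: 00:24 + 3:30 = 03:54 on Jan 29.
+15 hours → arrive 18:54 UTC on Jan 29.
Flight 1 lands earlier by 23 hours 51 minutes.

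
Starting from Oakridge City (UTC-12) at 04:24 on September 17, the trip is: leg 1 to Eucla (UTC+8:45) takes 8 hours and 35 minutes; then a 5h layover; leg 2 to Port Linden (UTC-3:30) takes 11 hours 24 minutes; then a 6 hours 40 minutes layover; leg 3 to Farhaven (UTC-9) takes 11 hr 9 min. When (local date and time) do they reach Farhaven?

02:12 on September 19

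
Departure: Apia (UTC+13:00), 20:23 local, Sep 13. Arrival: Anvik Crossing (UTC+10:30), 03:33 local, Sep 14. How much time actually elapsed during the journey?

9 hours 40 minutes

Departure in UTC: 20:23 − 13:00 = 07:23 on Sep 13.
Arrival in UTC: 03:33 − 10:30 = 17:03 on Sep 13.
Elapsed = 17:03 − 07:23 = 9 hours 40 minutes.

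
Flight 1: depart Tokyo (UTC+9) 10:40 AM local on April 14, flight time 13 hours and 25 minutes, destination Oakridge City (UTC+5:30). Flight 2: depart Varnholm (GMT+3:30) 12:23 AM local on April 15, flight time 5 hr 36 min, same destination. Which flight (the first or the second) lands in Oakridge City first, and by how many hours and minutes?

the first, by 11 hours 24 minutes

Flight 1 in UTC: 10:40 AM − 9:00 = 1:40 AM on Apr 14.
+13 hours 25 minutes → arrive 3:05 PM UTC on Apr 14.
Flight 2 in UTC: 12:23 AM − 3:30 = 8:53 PM on Apr 14.
+5 hours 36 minutes → arrive 2:29 AM UTC on Apr 15.
Flight 1 lands earlier by 11 hours 24 minutes.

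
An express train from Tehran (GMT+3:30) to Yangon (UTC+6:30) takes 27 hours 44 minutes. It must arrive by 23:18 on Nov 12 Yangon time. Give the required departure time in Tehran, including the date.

16:34 on November 11

Target arrival in UTC: 23:18 − 6:30 = 16:48 on Nov 12.
Subtract 27 hours 44 minutes → departure 13:04 UTC on Nov 11.
Tehran is UTC+3:30: 13:04 + 3:30 = 16:34 on Nov 11.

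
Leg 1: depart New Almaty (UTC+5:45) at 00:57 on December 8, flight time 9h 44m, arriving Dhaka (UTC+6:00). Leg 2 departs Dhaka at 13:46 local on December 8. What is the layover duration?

Convert departure to UTC: 00:57 − 5:45 = 19:12 UTC on Dec 7.
Add 9 hours 44 minutes flight time → 04:56 UTC (Dec 8).
Dhaka is UTC+6:00, so local arrival = 04:56 + 6:00 = 10:56 on Dec 8.
Layover = 13:46 − 10:56 = 2 hours 50 minutes.

2 hours 50 minutes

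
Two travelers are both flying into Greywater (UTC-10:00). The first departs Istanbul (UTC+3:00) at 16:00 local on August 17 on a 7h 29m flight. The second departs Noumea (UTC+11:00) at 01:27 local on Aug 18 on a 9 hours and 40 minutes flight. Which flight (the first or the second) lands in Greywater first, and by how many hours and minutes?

Flight 1 in UTC: 16:00 − 3:00 = 13:00 on Aug 17.
+7 hours and 29 minutes → arrive 20:29 UTC on Aug 17.
Flight 2 in UTC: 01:27 − 11:00 = 14:27 on Aug 17.
+9 hours 40 minutes → arrive 00:07 UTC on Aug 18.
Flight 1 lands earlier by 3 hours 38 minutes.

the first, by 3 hours 38 minutes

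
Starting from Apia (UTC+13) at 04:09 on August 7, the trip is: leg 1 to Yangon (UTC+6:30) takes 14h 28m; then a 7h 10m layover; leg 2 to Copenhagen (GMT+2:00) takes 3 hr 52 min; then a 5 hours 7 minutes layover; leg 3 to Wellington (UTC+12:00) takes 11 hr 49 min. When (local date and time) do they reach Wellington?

Convert departure to UTC: 04:09 − 13:00 = 15:09 UTC on Aug 6.
Add 14 hours and 28 minutes leg 1 → 05:37 UTC (Aug 7).
Add 7 hours and 10 minutes layover in Yangon → 12:47 UTC.
Add 3 hours 52 minutes leg 2 → 16:39 UTC.
Add 5 hours and 7 minutes layover in Copenhagen → 21:46 UTC.
Add 11 hours 49 minutes leg 3 → 09:35 UTC (Aug 8).
Wellington is UTC+12:00, so local arrival = 09:35 + 12:00 = 21:35 on Aug 8.

21:35 on August 8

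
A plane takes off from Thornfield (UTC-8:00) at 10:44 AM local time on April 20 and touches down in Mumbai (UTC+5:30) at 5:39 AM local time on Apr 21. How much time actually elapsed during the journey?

5 hours 25 minutes

Departure in UTC: 10:44 AM + 8:00 = 6:44 PM on Apr 20.
Arrival in UTC: 5:39 AM − 5:30 = 12:09 AM on Apr 21.
Elapsed = 12:09 AM − 6:44 PM (+1 day) = 5 hours 25 minutes.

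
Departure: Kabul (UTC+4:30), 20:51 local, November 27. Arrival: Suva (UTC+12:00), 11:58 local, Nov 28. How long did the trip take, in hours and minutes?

7 hours 37 minutes

Departure in UTC: 20:51 − 4:30 = 16:21 on Nov 27.
Arrival in UTC: 11:58 − 12:00 = 23:58 on Nov 27.
Elapsed = 23:58 − 16:21 = 7 hours 37 minutes.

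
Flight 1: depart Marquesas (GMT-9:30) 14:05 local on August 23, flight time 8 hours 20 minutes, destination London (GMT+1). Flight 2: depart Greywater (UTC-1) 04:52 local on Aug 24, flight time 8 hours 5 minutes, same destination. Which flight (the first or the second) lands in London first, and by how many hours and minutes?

the first, by 6 hours 2 minutes

Flight 1 in UTC: 14:05 + 9:30 = 23:35 on Aug 23.
+8 hours and 20 minutes → arrive 07:55 UTC on Aug 24.
Flight 2 in UTC: 04:52 + 1:00 = 05:52 on Aug 24.
+8 hours 5 minutes → arrive 13:57 UTC on Aug 24.
Flight 1 lands earlier by 6 hours 2 minutes.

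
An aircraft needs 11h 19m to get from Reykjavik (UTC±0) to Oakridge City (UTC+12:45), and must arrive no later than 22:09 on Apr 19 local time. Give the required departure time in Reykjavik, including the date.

22:05 on Apr 18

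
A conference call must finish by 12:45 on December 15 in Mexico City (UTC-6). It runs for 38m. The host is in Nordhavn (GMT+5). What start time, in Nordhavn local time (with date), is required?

23:07 on December 15

Target end time in UTC: 12:45 + 6:00 = 18:45 on Dec 15.
Subtract 38 minutes → start 18:07 UTC on Dec 15.
Nordhavn is UTC+5:00: 18:07 + 5:00 = 23:07 on Dec 15.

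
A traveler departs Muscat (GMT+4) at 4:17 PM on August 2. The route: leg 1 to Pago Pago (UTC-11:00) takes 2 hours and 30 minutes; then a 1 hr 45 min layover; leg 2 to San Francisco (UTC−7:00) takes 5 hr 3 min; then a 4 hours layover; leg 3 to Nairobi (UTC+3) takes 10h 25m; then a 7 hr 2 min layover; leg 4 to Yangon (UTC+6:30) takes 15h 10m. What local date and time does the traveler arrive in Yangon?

4:42 PM on August 4

Convert departure to UTC: 4:17 PM − 4:00 = 12:17 PM UTC on Aug 2.
Add 2 hours 30 minutes leg 1 → 2:47 PM UTC.
Add 1 hour 45 minutes layover in Pago Pago → 4:32 PM UTC.
Add 5 hours and 3 minutes leg 2 → 9:35 PM UTC.
Add 4 hours layover in San Francisco → 1:35 AM UTC (Aug 3).
Add 10 hours and 25 minutes leg 3 → 12:00 PM UTC.
Add 7 hours 2 minutes layover in Nairobi → 7:02 PM UTC.
Add 15 hours 10 minutes leg 4 → 10:12 AM UTC (Aug 4).
Yangon is UTC+6:30, so local arrival = 10:12 AM + 6:30 = 4:42 PM on Aug 4.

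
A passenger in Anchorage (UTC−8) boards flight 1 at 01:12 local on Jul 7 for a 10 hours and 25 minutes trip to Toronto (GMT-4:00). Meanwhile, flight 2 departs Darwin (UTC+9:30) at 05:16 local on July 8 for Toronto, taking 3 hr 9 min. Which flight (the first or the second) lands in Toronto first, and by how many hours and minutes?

the first, by 3 hours 18 minutes

Flight 1 in UTC: 01:12 + 8:00 = 09:12 on Jul 7.
+10 hours and 25 minutes → arrive 19:37 UTC on Jul 7.
Flight 2 in UTC: 05:16 − 9:30 = 19:46 on Jul 7.
+3 hours and 9 minutes → arrive 22:55 UTC on Jul 7.
Flight 1 lands earlier by 3 hours 18 minutes.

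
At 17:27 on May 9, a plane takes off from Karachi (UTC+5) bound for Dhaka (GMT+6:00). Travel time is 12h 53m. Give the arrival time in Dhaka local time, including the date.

Convert departure to UTC: 17:27 − 5:00 = 12:27 UTC on May 9.
Add 12 hours and 53 minutes travel time → 01:20 UTC (May 10).
Dhaka is UTC+6:00, so local arrival = 01:20 + 6:00 = 07:20 on May 10.

07:20 on May 10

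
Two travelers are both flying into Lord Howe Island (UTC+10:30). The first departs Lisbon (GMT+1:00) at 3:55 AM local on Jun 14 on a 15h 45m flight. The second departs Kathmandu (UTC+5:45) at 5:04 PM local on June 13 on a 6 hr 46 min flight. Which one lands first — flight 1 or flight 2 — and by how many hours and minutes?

Flight 1 in UTC: 3:55 AM − 1:00 = 2:55 AM on Jun 14.
+15 hours 45 minutes → arrive 6:40 PM UTC on Jun 14.
Flight 2 in UTC: 5:04 PM − 5:45 = 11:19 AM on Jun 13.
+6 hours 46 minutes → arrive 6:05 PM UTC on Jun 13.
Flight 2 lands earlier by 24 hours 35 minutes.

the second, by 24 hours 35 minutes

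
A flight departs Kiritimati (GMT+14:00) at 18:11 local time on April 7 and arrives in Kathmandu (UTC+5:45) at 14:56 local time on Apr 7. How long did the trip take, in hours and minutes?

5 hours

Departure in UTC: 18:11 − 14:00 = 04:11 on Apr 7.
Arrival in UTC: 14:56 − 5:45 = 09:11 on Apr 7.
Elapsed = 09:11 − 04:11 = 5 hours.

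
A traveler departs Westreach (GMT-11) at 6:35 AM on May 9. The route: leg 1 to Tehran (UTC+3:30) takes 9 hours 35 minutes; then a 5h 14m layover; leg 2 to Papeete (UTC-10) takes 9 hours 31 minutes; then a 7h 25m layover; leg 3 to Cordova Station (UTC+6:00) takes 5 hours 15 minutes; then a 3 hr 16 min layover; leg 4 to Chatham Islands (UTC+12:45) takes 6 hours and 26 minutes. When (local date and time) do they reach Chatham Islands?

Convert departure to UTC: 6:35 AM + 11:00 = 5:35 PM UTC on May 9.
Add 9 hours and 35 minutes leg 1 → 3:10 AM UTC (May 10).
Add 5 hours and 14 minutes layover in Tehran → 8:24 AM UTC.
Add 9 hours 31 minutes leg 2 → 5:55 PM UTC.
Add 7 hours and 25 minutes layover in Papeete → 1:20 AM UTC (May 11).
Add 5 hours and 15 minutes leg 3 → 6:35 AM UTC.
Add 3 hours 16 minutes layover in Cordova Station → 9:51 AM UTC.
Add 6 hours 26 minutes leg 4 → 4:17 PM UTC.
Chatham Islands is UTC+12:45, so local arrival = 4:17 PM + 12:45 = 5:02 AM on May 12.

5:02 AM on May 12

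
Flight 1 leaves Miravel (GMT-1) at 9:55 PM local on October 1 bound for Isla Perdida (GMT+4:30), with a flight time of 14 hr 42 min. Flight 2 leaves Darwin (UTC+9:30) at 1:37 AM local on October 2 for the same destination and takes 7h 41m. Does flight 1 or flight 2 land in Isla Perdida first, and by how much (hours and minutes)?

Flight 1 in UTC: 9:55 PM + 1:00 = 10:55 PM on Oct 1.
+14 hours 42 minutes → arrive 1:37 PM UTC on Oct 2.
Flight 2 in UTC: 1:37 AM − 9:30 = 4:07 PM on Oct 1.
+7 hours and 41 minutes → arrive 11:48 PM UTC on Oct 1.
Flight 2 lands earlier by 13 hours 49 minutes.

the second, by 13 hours 49 minutes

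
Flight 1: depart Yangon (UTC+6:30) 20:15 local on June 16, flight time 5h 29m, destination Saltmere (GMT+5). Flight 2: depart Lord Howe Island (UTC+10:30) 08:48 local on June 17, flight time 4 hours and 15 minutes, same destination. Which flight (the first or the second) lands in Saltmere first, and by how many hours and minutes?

the first, by 7 hours 19 minutes

Flight 1 in UTC: 20:15 − 6:30 = 13:45 on Jun 16.
+5 hours 29 minutes → arrive 19:14 UTC on Jun 16.
Flight 2 in UTC: 08:48 − 10:30 = 22:18 on Jun 16.
+4 hours 15 minutes → arrive 02:33 UTC on Jun 17.
Flight 1 lands earlier by 7 hours 19 minutes.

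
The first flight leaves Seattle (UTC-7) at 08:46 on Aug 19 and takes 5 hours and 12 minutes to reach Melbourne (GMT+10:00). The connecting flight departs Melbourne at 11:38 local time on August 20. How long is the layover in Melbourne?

4 hours 40 minutes

Convert departure to UTC: 08:46 + 7:00 = 15:46 UTC on Aug 19.
Add 5 hours and 12 minutes flight time → 20:58 UTC.
Melbourne is UTC+10:00, so local arrival = 20:58 + 10:00 = 06:58 on Aug 20.
Layover = 11:38 − 06:58 = 4 hours 40 minutes.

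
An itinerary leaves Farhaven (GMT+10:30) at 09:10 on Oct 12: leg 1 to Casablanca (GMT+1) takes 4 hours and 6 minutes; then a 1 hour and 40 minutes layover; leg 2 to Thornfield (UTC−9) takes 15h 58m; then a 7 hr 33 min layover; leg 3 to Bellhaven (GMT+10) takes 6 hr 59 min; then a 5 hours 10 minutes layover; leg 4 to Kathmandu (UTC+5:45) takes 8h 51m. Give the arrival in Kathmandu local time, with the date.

Convert departure to UTC: 09:10 − 10:30 = 22:40 UTC on Oct 11.
Add 4 hours and 6 minutes leg 1 → 02:46 UTC (Oct 12).
Add 1 hour 40 minutes layover in Casablanca → 04:26 UTC.
Add 15 hours and 58 minutes leg 2 → 20:24 UTC.
Add 7 hours and 33 minutes layover in Thornfield → 03:57 UTC (Oct 13).
Add 6 hours and 59 minutes leg 3 → 10:56 UTC.
Add 5 hours 10 minutes layover in Bellhaven → 16:06 UTC.
Add 8 hours and 51 minutes leg 4 → 00:57 UTC (Oct 14).
Kathmandu is UTC+5:45, so local arrival = 00:57 + 5:45 = 06:42 on Oct 14.

06:42 on Oct 14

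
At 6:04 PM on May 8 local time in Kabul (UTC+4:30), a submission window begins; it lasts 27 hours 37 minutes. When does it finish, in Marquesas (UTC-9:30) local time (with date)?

7:41 AM on May 9

Convert start to UTC: 6:04 PM − 4:30 = 1:34 PM UTC on May 8.
Add 27 hours 37 minutes duration → 5:11 PM UTC (May 9).
Marquesas is UTC−9:30, so local end time = 5:11 PM − 9:30 = 7:41 AM on May 9.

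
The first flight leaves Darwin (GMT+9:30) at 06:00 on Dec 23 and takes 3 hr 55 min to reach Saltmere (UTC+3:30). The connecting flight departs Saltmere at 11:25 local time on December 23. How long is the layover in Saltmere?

7 hours 30 minutes

Convert departure to UTC: 06:00 − 9:30 = 20:30 UTC on Dec 22.
Add 3 hours and 55 minutes flight time → 00:25 UTC (Dec 23).
Saltmere is UTC+3:30, so local arrival = 00:25 + 3:30 = 03:55 on Dec 23.
Layover = 11:25 − 03:55 = 7 hours 30 minutes.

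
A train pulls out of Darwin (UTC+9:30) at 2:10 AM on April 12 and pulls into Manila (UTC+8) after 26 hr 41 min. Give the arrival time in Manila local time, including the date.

3:21 AM on April 13

Manila is 1:30 behind Darwin.
After 26 hours 41 minutes it is 4:51 AM (Apr 13) in Darwin.
Shift by the zone difference: 4:51 AM − 1:30 = 3:21 AM on Apr 13 in Manila.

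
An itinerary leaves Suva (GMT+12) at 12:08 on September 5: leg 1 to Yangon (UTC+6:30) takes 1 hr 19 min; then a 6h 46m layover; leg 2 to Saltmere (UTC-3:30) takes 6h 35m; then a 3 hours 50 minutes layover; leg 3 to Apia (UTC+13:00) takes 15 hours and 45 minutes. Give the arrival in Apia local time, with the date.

23:23 on September 6

Convert departure to UTC: 12:08 − 12:00 = 00:08 UTC on Sep 5.
Add 1 hour and 19 minutes leg 1 → 01:27 UTC.
Add 6 hours and 46 minutes layover in Yangon → 08:13 UTC.
Add 6 hours 35 minutes leg 2 → 14:48 UTC.
Add 3 hours 50 minutes layover in Saltmere → 18:38 UTC.
Add 15 hours 45 minutes leg 3 → 10:23 UTC (Sep 6).
Apia is UTC+13:00, so local arrival = 10:23 + 13:00 = 23:23 on Sep 6.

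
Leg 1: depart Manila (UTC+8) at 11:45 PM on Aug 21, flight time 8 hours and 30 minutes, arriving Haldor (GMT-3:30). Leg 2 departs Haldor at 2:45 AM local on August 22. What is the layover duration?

6 hours

Convert departure to UTC: 11:45 PM − 8:00 = 3:45 PM UTC on Aug 21.
Add 8 hours and 30 minutes flight time → 12:15 AM UTC (Aug 22).
Haldor is UTC−3:30, so local arrival = 12:15 AM − 3:30 = 8:45 PM on Aug 21.
Layover = 2:45 AM − 8:45 PM (+1 day) = 6 hours.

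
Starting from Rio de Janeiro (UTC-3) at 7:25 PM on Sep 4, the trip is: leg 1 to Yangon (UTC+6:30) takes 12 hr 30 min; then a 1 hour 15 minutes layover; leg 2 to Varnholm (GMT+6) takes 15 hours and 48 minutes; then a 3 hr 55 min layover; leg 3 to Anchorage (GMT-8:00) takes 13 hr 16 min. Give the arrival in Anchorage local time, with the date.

Convert departure to UTC: 7:25 PM + 3:00 = 10:25 PM UTC on Sep 4.
Add 12 hours 30 minutes leg 1 → 10:55 AM UTC (Sep 5).
Add 1 hour 15 minutes layover in Yangon → 12:10 PM UTC.
Add 15 hours 48 minutes leg 2 → 3:58 AM UTC (Sep 6).
Add 3 hours and 55 minutes layover in Varnholm → 7:53 AM UTC.
Add 13 hours 16 minutes leg 3 → 9:09 PM UTC.
Anchorage is UTC−8:00, so local arrival = 9:09 PM − 8:00 = 1:09 PM on Sep 6.

1:09 PM on September 6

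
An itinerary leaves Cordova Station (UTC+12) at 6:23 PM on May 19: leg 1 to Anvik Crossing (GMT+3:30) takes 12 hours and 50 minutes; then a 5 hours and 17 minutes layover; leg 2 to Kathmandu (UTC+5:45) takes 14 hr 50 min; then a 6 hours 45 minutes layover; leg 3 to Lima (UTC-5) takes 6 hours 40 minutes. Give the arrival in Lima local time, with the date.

11:45 PM on May 20

Convert departure to UTC: 6:23 PM − 12:00 = 6:23 AM UTC on May 19.
Add 12 hours 50 minutes leg 1 → 7:13 PM UTC.
Add 5 hours and 17 minutes layover in Anvik Crossing → 12:30 AM UTC (May 20).
Add 14 hours 50 minutes leg 2 → 3:20 PM UTC.
Add 6 hours 45 minutes layover in Kathmandu → 10:05 PM UTC.
Add 6 hours 40 minutes leg 3 → 4:45 AM UTC (May 21).
Lima is UTC−5:00, so local arrival = 4:45 AM − 5:00 = 11:45 PM on May 20.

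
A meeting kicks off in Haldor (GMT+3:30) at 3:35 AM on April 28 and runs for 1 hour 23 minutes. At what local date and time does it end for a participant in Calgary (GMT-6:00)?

7:28 PM on Apr 27

Convert start to UTC: 3:35 AM − 3:30 = 12:05 AM UTC on Apr 28.
Add 1 hour and 23 minutes duration → 1:28 AM UTC.
Calgary is UTC−6:00, so local end time = 1:28 AM − 6:00 = 7:28 PM on Apr 27.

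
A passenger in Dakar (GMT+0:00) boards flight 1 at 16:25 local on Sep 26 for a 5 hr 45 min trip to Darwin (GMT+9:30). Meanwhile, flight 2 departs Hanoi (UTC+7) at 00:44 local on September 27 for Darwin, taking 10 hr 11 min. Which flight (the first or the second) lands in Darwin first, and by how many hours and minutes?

the first, by 5 hours 45 minutes

Flight 1 departs at 16:25 UTC (Sep 26).
+5 hours and 45 minutes → arrive 22:10 UTC on Sep 26.
Flight 2 in UTC: 00:44 − 7:00 = 17:44 on Sep 26.
+10 hours 11 minutes → arrive 03:55 UTC on Sep 27.
Flight 1 lands earlier by 5 hours 45 minutes.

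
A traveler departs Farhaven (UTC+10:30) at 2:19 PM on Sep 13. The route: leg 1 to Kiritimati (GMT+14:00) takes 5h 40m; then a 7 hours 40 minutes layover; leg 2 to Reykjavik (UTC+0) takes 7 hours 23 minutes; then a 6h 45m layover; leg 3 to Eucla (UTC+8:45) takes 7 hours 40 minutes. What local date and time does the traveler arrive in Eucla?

Convert departure to UTC: 2:19 PM − 10:30 = 3:49 AM UTC on Sep 13.
Add 5 hours and 40 minutes leg 1 → 9:29 AM UTC.
Add 7 hours and 40 minutes layover in Kiritimati → 5:09 PM UTC.
Add 7 hours and 23 minutes leg 2 → 12:32 AM UTC (Sep 14).
Add 6 hours and 45 minutes layover in Reykjavik → 7:17 AM UTC.
Add 7 hours 40 minutes leg 3 → 2:57 PM UTC.
Eucla is UTC+8:45, so local arrival = 2:57 PM + 8:45 = 11:42 PM on Sep 14.

11:42 PM on September 14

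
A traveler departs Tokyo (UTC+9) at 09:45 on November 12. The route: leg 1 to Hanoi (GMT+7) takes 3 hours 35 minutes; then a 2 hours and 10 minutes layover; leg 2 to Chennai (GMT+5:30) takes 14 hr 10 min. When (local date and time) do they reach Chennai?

Convert departure to UTC: 09:45 − 9:00 = 00:45 UTC on Nov 12.
Add 3 hours and 35 minutes leg 1 → 04:20 UTC.
Add 2 hours 10 minutes layover in Hanoi → 06:30 UTC.
Add 14 hours and 10 minutes leg 2 → 20:40 UTC.
Chennai is UTC+5:30, so local arrival = 20:40 + 5:30 = 02:10 on Nov 13.

02:10 on Nov 13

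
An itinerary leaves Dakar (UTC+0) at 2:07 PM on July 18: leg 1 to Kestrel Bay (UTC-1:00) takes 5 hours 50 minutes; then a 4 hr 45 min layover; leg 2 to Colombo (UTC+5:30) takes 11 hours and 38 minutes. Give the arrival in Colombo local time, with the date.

5:50 PM on July 19

Dakar is at UTC+0, so departure is already 2:07 PM UTC on Jul 18.
Add 5 hours 50 minutes leg 1 → 7:57 PM UTC.
Add 4 hours 45 minutes layover in Kestrel Bay → 12:42 AM UTC (Jul 19).
Add 11 hours 38 minutes leg 2 → 12:20 PM UTC.
Colombo is UTC+5:30, so local arrival = 12:20 PM + 5:30 = 5:50 PM on Jul 19.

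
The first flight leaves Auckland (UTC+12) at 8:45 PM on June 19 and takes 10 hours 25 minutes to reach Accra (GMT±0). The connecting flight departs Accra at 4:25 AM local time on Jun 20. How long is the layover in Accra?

Convert departure to UTC: 8:45 PM − 12:00 = 8:45 AM UTC on Jun 19.
Add 10 hours 25 minutes flight time → 7:10 PM UTC.
Accra is UTC+0, so local arrival is the same: 7:10 PM on Jun 19.
Layover = 4:25 AM − 7:10 PM (+1 day) = 9 hours 15 minutes.

9 hours 15 minutes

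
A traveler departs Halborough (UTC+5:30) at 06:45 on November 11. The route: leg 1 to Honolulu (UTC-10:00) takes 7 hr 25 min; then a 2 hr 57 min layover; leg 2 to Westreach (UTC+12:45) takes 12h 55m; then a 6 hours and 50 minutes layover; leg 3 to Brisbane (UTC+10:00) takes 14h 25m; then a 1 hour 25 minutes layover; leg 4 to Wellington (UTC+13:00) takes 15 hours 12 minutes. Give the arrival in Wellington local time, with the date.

Convert departure to UTC: 06:45 − 5:30 = 01:15 UTC on Nov 11.
Add 7 hours 25 minutes leg 1 → 08:40 UTC.
Add 2 hours and 57 minutes layover in Honolulu → 11:37 UTC.
Add 12 hours and 55 minutes leg 2 → 00:32 UTC (Nov 12).
Add 6 hours 50 minutes layover in Westreach → 07:22 UTC.
Add 14 hours and 25 minutes leg 3 → 21:47 UTC.
Add 1 hour and 25 minutes layover in Brisbane → 23:12 UTC.
Add 15 hours and 12 minutes leg 4 → 14:24 UTC (Nov 13).
Wellington is UTC+13:00, so local arrival = 14:24 + 13:00 = 03:24 on Nov 14.

03:24 on November 14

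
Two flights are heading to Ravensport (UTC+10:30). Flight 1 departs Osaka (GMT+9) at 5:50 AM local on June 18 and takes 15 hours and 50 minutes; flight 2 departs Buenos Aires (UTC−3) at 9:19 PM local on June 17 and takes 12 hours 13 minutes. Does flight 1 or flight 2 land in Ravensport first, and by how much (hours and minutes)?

Flight 1 in UTC: 5:50 AM − 9:00 = 8:50 PM on Jun 17.
+15 hours and 50 minutes → arrive 12:40 PM UTC on Jun 18.
Flight 2 in UTC: 9:19 PM + 3:00 = 12:19 AM on Jun 18.
+12 hours 13 minutes → arrive 12:32 PM UTC on Jun 18.
Flight 2 lands earlier by 8 minutes.

the second, by 8 minutes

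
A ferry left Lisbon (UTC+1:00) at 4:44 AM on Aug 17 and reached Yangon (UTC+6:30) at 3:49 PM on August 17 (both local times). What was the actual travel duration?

5 hours 35 minutes

Yangon is 5:30 ahead of Lisbon.
Clock-face elapsed time (ignoring zones) is 11 hours 5 minutes.
Actual elapsed = 11 hours 5 minutes − 5:30 = 5 hours 35 minutes.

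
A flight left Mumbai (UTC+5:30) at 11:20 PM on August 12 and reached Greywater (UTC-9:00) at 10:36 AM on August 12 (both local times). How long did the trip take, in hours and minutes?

Departure in UTC: 11:20 PM − 5:30 = 5:50 PM on Aug 12.
Arrival in UTC: 10:36 AM + 9:00 = 7:36 PM on Aug 12.
Elapsed = 7:36 PM − 5:50 PM = 1 hour 46 minutes.

1 hour 46 minutes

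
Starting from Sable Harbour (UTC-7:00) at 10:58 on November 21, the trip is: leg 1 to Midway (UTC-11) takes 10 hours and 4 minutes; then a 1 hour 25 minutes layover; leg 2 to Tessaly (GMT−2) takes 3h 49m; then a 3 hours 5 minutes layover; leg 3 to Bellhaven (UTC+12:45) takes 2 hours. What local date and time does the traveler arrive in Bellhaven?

Convert departure to UTC: 10:58 + 7:00 = 17:58 UTC on Nov 21.
Add 10 hours and 4 minutes leg 1 → 04:02 UTC (Nov 22).
Add 1 hour 25 minutes layover in Midway → 05:27 UTC.
Add 3 hours and 49 minutes leg 2 → 09:16 UTC.
Add 3 hours and 5 minutes layover in Tessaly → 12:21 UTC.
Add 2 hours leg 3 → 14:21 UTC.
Bellhaven is UTC+12:45, so local arrival = 14:21 + 12:45 = 03:06 on Nov 23.

03:06 on November 23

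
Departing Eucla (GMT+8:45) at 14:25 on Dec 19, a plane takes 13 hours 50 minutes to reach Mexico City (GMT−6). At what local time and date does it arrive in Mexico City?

13:30 on December 19

Mexico City is 14:45 behind Eucla.
After 13 hours and 50 minutes it is 04:15 (Dec 20) in Eucla.
Shift by the zone difference: 04:15 − 14:45 = 13:30 on Dec 19 in Mexico City.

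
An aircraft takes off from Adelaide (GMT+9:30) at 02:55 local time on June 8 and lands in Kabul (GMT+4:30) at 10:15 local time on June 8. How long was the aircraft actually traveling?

12 hours 20 minutes

Kabul is 5:00 behind Adelaide.
Clock-face elapsed time (ignoring zones) is 7 hours 20 minutes.
Actual elapsed = 7 hours 20 minutes + 5:00 = 12 hours 20 minutes.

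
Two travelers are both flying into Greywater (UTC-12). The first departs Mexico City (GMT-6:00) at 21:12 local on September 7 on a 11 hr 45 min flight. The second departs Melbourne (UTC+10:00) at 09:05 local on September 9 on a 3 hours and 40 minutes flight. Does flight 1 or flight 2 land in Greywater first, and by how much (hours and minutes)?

the first, by 11 hours 48 minutes

Flight 1 in UTC: 21:12 + 6:00 = 03:12 on Sep 8.
+11 hours 45 minutes → arrive 14:57 UTC on Sep 8.
Flight 2 in UTC: 09:05 − 10:00 = 23:05 on Sep 8.
+3 hours 40 minutes → arrive 02:45 UTC on Sep 9.
Flight 1 lands earlier by 11 hours 48 minutes.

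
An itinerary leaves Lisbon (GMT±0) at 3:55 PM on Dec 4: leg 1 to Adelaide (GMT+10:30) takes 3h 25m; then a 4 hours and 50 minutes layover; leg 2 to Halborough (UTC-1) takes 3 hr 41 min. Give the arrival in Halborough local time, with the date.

2:51 AM on Dec 5

Lisbon is at UTC+0, so departure is already 3:55 PM UTC on Dec 4.
Add 3 hours and 25 minutes leg 1 → 7:20 PM UTC.
Add 4 hours and 50 minutes layover in Adelaide → 12:10 AM UTC (Dec 5).
Add 3 hours 41 minutes leg 2 → 3:51 AM UTC.
Halborough is UTC−1:00, so local arrival = 3:51 AM − 1:00 = 2:51 AM on Dec 5.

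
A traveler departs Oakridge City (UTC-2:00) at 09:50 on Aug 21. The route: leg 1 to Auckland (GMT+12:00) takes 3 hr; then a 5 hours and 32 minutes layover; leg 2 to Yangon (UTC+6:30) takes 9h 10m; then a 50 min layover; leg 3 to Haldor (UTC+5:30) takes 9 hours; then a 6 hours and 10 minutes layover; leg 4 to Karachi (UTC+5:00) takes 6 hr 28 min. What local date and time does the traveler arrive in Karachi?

Convert departure to UTC: 09:50 + 2:00 = 11:50 UTC on Aug 21.
Add 3 hours leg 1 → 14:50 UTC.
Add 5 hours and 32 minutes layover in Auckland → 20:22 UTC.
Add 9 hours and 10 minutes leg 2 → 05:32 UTC (Aug 22).
Add 50 minutes layover in Yangon → 06:22 UTC.
Add 9 hours leg 3 → 15:22 UTC.
Add 6 hours and 10 minutes layover in Haldor → 21:32 UTC.
Add 6 hours 28 minutes leg 4 → 04:00 UTC (Aug 23).
Karachi is UTC+5:00, so local arrival = 04:00 + 5:00 = 09:00 on Aug 23.

09:00 on Aug 23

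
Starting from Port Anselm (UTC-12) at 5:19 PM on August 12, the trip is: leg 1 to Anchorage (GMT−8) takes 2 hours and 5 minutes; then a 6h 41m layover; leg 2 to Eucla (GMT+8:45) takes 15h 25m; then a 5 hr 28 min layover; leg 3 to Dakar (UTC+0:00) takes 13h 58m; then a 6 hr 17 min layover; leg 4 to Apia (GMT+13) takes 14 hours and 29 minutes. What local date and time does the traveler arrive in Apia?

10:42 AM on Aug 16

Convert departure to UTC: 5:19 PM + 12:00 = 5:19 AM UTC on Aug 13.
Add 2 hours 5 minutes leg 1 → 7:24 AM UTC.
Add 6 hours 41 minutes layover in Anchorage → 2:05 PM UTC.
Add 15 hours 25 minutes leg 2 → 5:30 AM UTC (Aug 14).
Add 5 hours and 28 minutes layover in Eucla → 10:58 AM UTC.
Add 13 hours and 58 minutes leg 3 → 12:56 AM UTC (Aug 15).
Add 6 hours 17 minutes layover in Dakar → 7:13 AM UTC.
Add 14 hours 29 minutes leg 4 → 9:42 PM UTC.
Apia is UTC+13:00, so local arrival = 9:42 PM + 13:00 = 10:42 AM on Aug 16.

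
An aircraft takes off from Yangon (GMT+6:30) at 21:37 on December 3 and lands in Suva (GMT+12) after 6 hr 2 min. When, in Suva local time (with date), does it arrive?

Convert departure to UTC: 21:37 − 6:30 = 15:07 UTC on Dec 3.
Add 6 hours and 2 minutes travel time → 21:09 UTC.
Suva is UTC+12:00, so local arrival = 21:09 + 12:00 = 09:09 on Dec 4.

09:09 on December 4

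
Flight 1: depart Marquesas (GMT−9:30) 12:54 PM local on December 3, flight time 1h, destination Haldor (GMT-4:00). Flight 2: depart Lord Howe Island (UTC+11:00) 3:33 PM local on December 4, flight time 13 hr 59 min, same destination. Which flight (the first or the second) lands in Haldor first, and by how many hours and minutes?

the first, by 19 hours 8 minutes

Flight 1 in UTC: 12:54 PM + 9:30 = 10:24 PM on Dec 3.
+1 hour → arrive 11:24 PM UTC on Dec 3.
Flight 2 in UTC: 3:33 PM − 11:00 = 4:33 AM on Dec 4.
+13 hours 59 minutes → arrive 6:32 PM UTC on Dec 4.
Flight 1 lands earlier by 19 hours 8 minutes.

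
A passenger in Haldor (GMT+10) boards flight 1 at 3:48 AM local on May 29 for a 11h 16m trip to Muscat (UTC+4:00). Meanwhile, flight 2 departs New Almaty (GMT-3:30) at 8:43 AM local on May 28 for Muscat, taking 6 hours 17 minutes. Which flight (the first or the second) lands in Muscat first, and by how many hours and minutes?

the second, by 10 hours 34 minutes

Flight 1 in UTC: 3:48 AM − 10:00 = 5:48 PM on May 28.
+11 hours and 16 minutes → arrive 5:04 AM UTC on May 29.
Flight 2 in UTC: 8:43 AM + 3:30 = 12:13 PM on May 28.
+6 hours 17 minutes → arrive 6:30 PM UTC on May 28.
Flight 2 lands earlier by 10 hours 34 minutes.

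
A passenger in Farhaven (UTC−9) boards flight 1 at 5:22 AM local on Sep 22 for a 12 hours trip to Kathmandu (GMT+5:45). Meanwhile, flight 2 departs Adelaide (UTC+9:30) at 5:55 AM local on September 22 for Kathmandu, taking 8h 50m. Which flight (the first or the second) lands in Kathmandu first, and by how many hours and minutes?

the second, by 21 hours 7 minutes

Flight 1 in UTC: 5:22 AM + 9:00 = 2:22 PM on Sep 22.
+12 hours → arrive 2:22 AM UTC on Sep 23.
Flight 2 in UTC: 5:55 AM − 9:30 = 8:25 PM on Sep 21.
+8 hours and 50 minutes → arrive 5:15 AM UTC on Sep 22.
Flight 2 lands earlier by 21 hours 7 minutes.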